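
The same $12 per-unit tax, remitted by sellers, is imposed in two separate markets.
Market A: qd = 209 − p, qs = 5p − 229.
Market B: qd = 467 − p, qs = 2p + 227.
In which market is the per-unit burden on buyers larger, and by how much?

Market A, by $2.

Market A: pre-tax p* = $73, q* = 136; post-tax q = 126; per-unit burden on buyers = $10.
Market B: pre-tax p* = $80, q* = 387; post-tax q = 379; per-unit burden on buyers = $8.
Difference: $10 vs $8 → market A is larger by $2.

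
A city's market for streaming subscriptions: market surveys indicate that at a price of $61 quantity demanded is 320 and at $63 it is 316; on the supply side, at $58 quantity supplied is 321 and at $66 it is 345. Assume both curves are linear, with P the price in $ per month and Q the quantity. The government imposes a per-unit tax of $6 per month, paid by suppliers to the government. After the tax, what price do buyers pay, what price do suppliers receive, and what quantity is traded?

Demand slope: (316 − 320)/(63 − 61) = -2, so Qd = 442 − 2P.
Supply slope: (345 − 321)/(66 − 58) = 3, so Qs = 3P + 147.
Without the tax, 442 − 2P = 3P + 147 gives 5P = 295, so P* = $59 and Q* = 324.
With the tax collected from suppliers, supply shifts: Qs = 3(P − 6) + 147.
Solving gives Q = 316.8 with buyers paying $62.6 and suppliers receiving $56.6 (the $6 wedge).

Buyers pay $62.6; suppliers receive $56.6; quantity = 316.8.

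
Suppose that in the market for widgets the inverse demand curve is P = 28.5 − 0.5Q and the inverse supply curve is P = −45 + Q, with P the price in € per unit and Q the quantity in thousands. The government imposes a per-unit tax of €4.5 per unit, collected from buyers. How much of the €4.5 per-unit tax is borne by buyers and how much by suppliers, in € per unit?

Inverting to Q(P) form: Qd = 57 − 2P; Qs = P + 45.
Without the tax, 57 − 2P = P + 45 gives 3P = 12, so P* = €4 and Q* = 49.
With the tax collected from buyers, demand (in seller-price terms) shifts: Qd = 57 − 2(P + 4.5).
Solving gives Q = 46 with buyers paying €5.5 and suppliers receiving €1 (the €4.5 wedge).
Burden on buyers: €1.5; on suppliers: €3. (They sum to €4.5.)
The less price-elastic side of the market bears the larger share of a per-unit tax.

Buyers bear €1.5 per unit; suppliers bear €3 per unit.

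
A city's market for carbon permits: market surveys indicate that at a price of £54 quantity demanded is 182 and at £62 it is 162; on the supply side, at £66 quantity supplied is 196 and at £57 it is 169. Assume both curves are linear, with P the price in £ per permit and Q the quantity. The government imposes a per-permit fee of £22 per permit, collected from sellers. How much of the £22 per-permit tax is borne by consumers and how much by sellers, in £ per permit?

Demand slope: (162 − 182)/(62 − 54) = -2.5, so Qd = 317 − 2.5P.
Supply slope: (169 − 196)/(57 − 66) = 3, so Qs = 3P − 2.
Before the tax: set 317 − 2.5P = 3P − 2 → P* = £58, Q* = 172.
With the tax collected from sellers, supply shifts: Qs = 3(P − 22) − 2.
Solving gives Q = 142 with consumers paying £70 and sellers receiving £48 (the £22 wedge).
Burden on consumers: £12; on sellers: £10. (They sum to £22.)

Consumers bear £12 per permit; sellers bear £10 per permit.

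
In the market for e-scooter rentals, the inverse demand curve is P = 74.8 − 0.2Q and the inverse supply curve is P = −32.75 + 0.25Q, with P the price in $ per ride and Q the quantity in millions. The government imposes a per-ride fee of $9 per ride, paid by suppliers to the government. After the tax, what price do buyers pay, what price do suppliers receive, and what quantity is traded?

Rewrite in direct form: Qd = 374 − 5P and Qs = 4P + 131.
Before the tax: set 374 − 5P = 4P + 131 → P* = $27, Q* = 239.
With the tax collected from suppliers, supply shifts: Qs = 4(P − 9) + 131.
New equilibrium: buyers pay $31, suppliers receive $22, Q = 219. (Wedge: Pb − Ps = 9.)

Buyers pay $31; suppliers receive $22; quantity = 219.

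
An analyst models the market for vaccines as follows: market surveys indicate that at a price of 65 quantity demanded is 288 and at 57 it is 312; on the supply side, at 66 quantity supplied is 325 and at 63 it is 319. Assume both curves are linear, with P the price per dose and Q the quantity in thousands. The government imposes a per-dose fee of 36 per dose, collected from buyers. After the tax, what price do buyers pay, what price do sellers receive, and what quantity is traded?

Demand slope: (312 − 288)/(57 − 65) = -3, so Qd = 483 − 3P.
Supply slope: (319 − 325)/(63 − 66) = 2, so Qs = 2P + 193.
Without the tax, 483 − 3P = 2P + 193 gives 5P = 290, so P* = 58 and Q* = 309.
With the tax collected from buyers, demand (in seller-price terms) shifts: Qd = 483 − 3(P + 36).
New equilibrium: buyers pay 72.4, sellers receive 36.4, Q = 265.8. (Wedge: Pb − Ps = 36.)

Buyers pay 72.4; sellers receive 36.4; quantity = 265.8.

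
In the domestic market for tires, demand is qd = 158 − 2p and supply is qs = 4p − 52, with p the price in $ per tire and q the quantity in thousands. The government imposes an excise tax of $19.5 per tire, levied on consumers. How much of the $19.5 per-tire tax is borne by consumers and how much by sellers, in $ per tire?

Consumers bear $13 per tire; sellers bear $6.5 per tire.

Before the tax: set 158 − 2p = 4p − 52 → p* = $35, q* = 88.
With the tax collected from consumers, demand (in seller-price terms) shifts: qd = 158 − 2(p + 19.5).
Solving gives q = 62 with consumers paying $48 and sellers receiving $28.5 (the $19.5 wedge).
Burden on consumers: $13; on sellers: $6.5. (They sum to $19.5.)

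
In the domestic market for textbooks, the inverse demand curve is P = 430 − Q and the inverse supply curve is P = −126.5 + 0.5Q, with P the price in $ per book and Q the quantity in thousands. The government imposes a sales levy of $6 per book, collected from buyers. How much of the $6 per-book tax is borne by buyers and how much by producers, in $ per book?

Inverting to Q(P) form: Qd = 430 − P; Qs = 2P + 253.
Before the tax: set 430 − P = 2P + 253 → P* = $59, Q* = 371.
With the tax collected from buyers, demand (in seller-price terms) shifts: Qd = 430 − (P + 6).
New equilibrium: buyers pay $63, producers receive $57, Q = 367. (Wedge: Pb − Ps = 6.)
Burden on buyers: $4; on producers: $2. (They sum to $6.)

Buyers bear $4 per book; producers bear $2 per book.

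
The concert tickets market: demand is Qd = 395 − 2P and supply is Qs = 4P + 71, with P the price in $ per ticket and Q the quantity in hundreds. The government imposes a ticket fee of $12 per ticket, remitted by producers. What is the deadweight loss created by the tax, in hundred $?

Deadweight loss = $96 hundred.

Before the tax: set 395 − 2P = 4P + 71 → P* = $54, Q* = 287.
With the tax collected from producers, supply shifts: Qs = 4(P − 12) + 71.
Solving gives Q = 271 with buyers paying $62 and producers receiving $50 (the $12 wedge).
Quantity falls by |ΔQ| = |287 − 271| = 16.
DWL = ½ · t · |ΔQ| = ½ · 12 · 16 = $96.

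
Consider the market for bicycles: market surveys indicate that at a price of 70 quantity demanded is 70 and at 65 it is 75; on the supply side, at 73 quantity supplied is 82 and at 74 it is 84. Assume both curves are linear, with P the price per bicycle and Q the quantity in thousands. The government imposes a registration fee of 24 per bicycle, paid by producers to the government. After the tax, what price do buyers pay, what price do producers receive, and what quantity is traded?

Buyers pay 84; producers receive 60; quantity = 56.

Demand slope: (75 − 70)/(65 − 70) = -1, so Qd = 140 − P.
Supply slope: (84 − 82)/(74 − 73) = 2, so Qs = 2P − 64.
Before the tax: set 140 − P = 2P − 64 → P* = 68, Q* = 72.
With the tax collected from producers, supply shifts: Qs = 2(P − 24) − 64.
Solving gives Q = 56 with buyers paying 84 and producers receiving 60 (the 24 wedge).
The less price-elastic side of the market bears the larger share of a per-unit tax.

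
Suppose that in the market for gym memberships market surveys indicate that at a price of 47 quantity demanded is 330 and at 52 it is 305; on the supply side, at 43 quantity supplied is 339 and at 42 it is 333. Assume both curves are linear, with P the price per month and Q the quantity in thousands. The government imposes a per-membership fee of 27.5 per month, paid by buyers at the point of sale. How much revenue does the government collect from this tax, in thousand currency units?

Demand slope: (305 − 330)/(52 − 47) = -5, so Qd = 565 − 5P.
Supply slope: (333 − 339)/(42 − 43) = 6, so Qs = 6P + 81.
Before the tax: set 565 − 5P = 6P + 81 → P* = 44, Q* = 345.
With the tax collected from buyers, demand (in seller-price terms) shifts: Qd = 565 − 5(P + 27.5).
Solving gives Q = 270 with buyers paying 59 and producers receiving 31.5 (the 27.5 wedge).
Revenue = t · Q = 27.5 · 270 = 7425.

Tax revenue = 7425 thousand.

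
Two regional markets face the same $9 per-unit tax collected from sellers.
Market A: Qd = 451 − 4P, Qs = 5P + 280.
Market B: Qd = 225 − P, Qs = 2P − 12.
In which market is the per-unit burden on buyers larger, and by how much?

Market B, by $1.

Market A: pre-tax P* = $19, Q* = 375; post-tax Q = 355; per-unit burden on buyers = $5.
Market B: pre-tax P* = $79, Q* = 146; post-tax Q = 140; per-unit burden on buyers = $6.
Difference: $5 vs $6 → market B is larger by $1.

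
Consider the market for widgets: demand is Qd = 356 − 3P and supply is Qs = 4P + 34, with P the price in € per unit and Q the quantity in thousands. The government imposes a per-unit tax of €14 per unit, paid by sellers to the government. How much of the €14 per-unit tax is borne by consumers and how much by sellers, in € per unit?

Before the tax: set 356 − 3P = 4P + 34 → P* = €46, Q* = 218.
With the tax collected from sellers, supply shifts: Qs = 4(P − 14) + 34.
New equilibrium: consumers pay €54, sellers receive €40, Q = 194. (Wedge: Pb − Ps = 14.)
Burden on consumers: €8; on sellers: €6. (They sum to €14.)
The less price-elastic side of the market bears the larger share of a per-unit tax.

Consumers bear €8 per unit; sellers bear €6 per unit.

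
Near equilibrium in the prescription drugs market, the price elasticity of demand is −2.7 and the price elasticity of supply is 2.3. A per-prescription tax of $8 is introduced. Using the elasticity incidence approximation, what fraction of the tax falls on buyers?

Incidence ratio: buyers' share ≈ εs / (εs + |εd|) = 2.3 / (2.3 + 2.7) = 0.46.
Supply is the less elastic side, so buyers bear the smaller share.

Buyers' share ≈ 0.46.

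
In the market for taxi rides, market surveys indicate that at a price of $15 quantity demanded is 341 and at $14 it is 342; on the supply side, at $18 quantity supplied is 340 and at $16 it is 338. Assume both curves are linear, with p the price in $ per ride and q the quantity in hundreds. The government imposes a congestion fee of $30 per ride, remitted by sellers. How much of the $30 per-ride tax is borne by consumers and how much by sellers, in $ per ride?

Consumers bear $15 per ride; sellers bear $15 per ride.

Demand slope: (342 − 341)/(14 − 15) = -1, so qd = 356 − p.
Supply slope: (338 − 340)/(16 − 18) = 1, so qs = p + 322.
Without the tax, 356 − p = p + 322 gives 2p = 34, so p* = $17 and q* = 339.
With the tax collected from sellers, supply shifts: qs = (p − 30) + 322.
New equilibrium: consumers pay $32, sellers receive $2, q = 324. (Wedge: pb − ps = 30.)
Burden on consumers: $15; on sellers: $15. (They sum to $30.)
The less price-elastic side of the market bears the larger share of a per-unit tax.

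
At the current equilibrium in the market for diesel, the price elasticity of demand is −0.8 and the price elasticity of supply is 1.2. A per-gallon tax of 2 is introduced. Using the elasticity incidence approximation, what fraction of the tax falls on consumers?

Consumers' share ≈ 0.6.

Incidence ratio: consumers' share ≈ εs / (εs + |εd|) = 1.2 / (1.2 + 0.8) = 0.6.
Supply is the more elastic side, so consumers bear the larger share.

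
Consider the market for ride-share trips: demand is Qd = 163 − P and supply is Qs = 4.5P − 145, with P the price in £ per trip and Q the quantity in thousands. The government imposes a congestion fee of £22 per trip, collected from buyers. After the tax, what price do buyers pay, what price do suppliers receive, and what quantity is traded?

Before the tax: set 163 − P = 4.5P − 145 → P* = £56, Q* = 107.
With the tax collected from buyers, demand (in seller-price terms) shifts: Qd = 163 − (P + 22).
Solving gives Q = 89 with buyers paying £74 and suppliers receiving £52 (the £22 wedge).
The less price-elastic side of the market bears the larger share of a per-unit tax.

Buyers pay £74; suppliers receive £52; quantity = 89.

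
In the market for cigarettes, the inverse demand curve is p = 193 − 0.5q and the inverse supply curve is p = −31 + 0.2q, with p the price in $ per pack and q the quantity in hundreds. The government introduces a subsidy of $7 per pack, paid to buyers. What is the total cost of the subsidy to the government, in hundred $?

Government outlay = $2310 hundred.

Rewrite in direct form: qd = 386 − 2p and qs = 5p + 155.
Without the subsidy, 386 − 2p = 5p + 155 gives 7p = 231, so p* = $33 and q* = 320.
With a per-unit subsidy paid to buyers, each effectively pays p − 7, so demand becomes qd = 386 − 2(p − 7).
New equilibrium: buyers pay $28, producers receive $35, q = 330. (Wedge: pb − ps = −7.)
Outlay = t · Q = 7 · 330 = $2310.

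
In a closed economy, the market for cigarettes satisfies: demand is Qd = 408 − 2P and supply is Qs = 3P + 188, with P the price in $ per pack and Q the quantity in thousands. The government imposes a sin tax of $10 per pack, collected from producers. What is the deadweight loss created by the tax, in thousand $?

Deadweight loss = $60 thousand.

Without the tax, 408 − 2P = 3P + 188 gives 5P = 220, so P* = $44 and Q* = 320.
With the tax collected from producers, supply shifts: Qs = 3(P − 10) + 188.
New equilibrium: buyers pay $50, producers receive $40, Q = 308. (Wedge: Pb − Ps = 10.)
Quantity falls by |ΔQ| = |320 − 308| = 12.
DWL = ½ · t · |ΔQ| = ½ · 10 · 12 = $60.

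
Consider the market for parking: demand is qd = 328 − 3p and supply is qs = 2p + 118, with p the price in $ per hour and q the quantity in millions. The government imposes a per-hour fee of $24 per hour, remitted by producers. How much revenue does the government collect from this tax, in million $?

Without the tax, 328 − 3p = 2p + 118 gives 5p = 210, so p* = $42 and q* = 202.
With the tax collected from producers, supply shifts: qs = 2(p − 24) + 118.
Solving gives q = 173.2 with consumers paying $51.6 and producers receiving $27.6 (the $24 wedge).
Revenue = t · Q = 24 · 173.2 = $4156.8.

Tax revenue = $4156.8 million.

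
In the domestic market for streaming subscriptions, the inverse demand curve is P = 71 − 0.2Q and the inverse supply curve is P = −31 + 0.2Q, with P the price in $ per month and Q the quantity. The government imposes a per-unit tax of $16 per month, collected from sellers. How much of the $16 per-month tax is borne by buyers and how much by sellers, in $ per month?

Buyers bear $8 per month; sellers bear $8 per month.

Rewrite in direct form: Qd = 355 − 5P and Qs = 5P + 155.
Without the tax, 355 − 5P = 5P + 155 gives 10P = 200, so P* = $20 and Q* = 255.
With the tax collected from sellers, supply shifts: Qs = 5(P − 16) + 155.
Solving gives Q = 215 with buyers paying $28 and sellers receiving $12 (the $16 wedge).
Burden on buyers: $8; on sellers: $8. (They sum to $16.)
The less price-elastic side of the market bears the larger share of a per-unit tax.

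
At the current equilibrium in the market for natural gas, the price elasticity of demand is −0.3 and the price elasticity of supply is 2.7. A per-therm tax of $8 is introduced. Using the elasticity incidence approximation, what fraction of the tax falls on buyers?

Incidence ratio: buyers' share ≈ εs / (εs + |εd|) = 2.7 / (2.7 + 0.3) = 0.9.
Supply is the more elastic side, so buyers bear the larger share.

Buyers' share ≈ 0.9.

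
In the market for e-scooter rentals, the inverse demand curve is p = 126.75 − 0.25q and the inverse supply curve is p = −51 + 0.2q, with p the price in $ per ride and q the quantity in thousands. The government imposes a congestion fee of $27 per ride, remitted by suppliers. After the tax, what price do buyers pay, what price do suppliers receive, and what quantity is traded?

Buyers pay $43; suppliers receive $16; quantity = 335.

Rewrite in direct form: qd = 507 − 4p and qs = 5p + 255.
Before the tax: set 507 − 4p = 5p + 255 → p* = $28, q* = 395.
With the tax collected from suppliers, supply shifts: qs = 5(p − 27) + 255.
Solving gives q = 335 with buyers paying $43 and suppliers receiving $16 (the $27 wedge).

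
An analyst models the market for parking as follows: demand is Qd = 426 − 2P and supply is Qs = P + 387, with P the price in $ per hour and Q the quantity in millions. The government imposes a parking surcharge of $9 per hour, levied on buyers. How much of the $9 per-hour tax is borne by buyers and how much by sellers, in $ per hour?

Before the tax: set 426 − 2P = P + 387 → P* = $13, Q* = 400.
With the tax collected from buyers, demand (in seller-price terms) shifts: Qd = 426 − 2(P + 9).
New equilibrium: buyers pay $16, sellers receive $7, Q = 394. (Wedge: Pb − Ps = 9.)
Burden on buyers: $3; on sellers: $6. (They sum to $9.)
The less price-elastic side of the market bears the larger share of a per-unit tax.

Buyers bear $3 per hour; sellers bear $6 per hour.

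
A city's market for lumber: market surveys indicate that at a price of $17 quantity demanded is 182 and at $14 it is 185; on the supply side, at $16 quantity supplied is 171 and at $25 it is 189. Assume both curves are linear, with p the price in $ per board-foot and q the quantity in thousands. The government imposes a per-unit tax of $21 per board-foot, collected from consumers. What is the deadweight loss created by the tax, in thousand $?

Demand slope: (185 − 182)/(14 − 17) = -1, so qd = 199 − p.
Supply slope: (189 − 171)/(25 − 16) = 2, so qs = 2p + 139.
Before the tax: set 199 − p = 2p + 139 → p* = $20, q* = 179.
With the tax collected from consumers, demand (in seller-price terms) shifts: qd = 199 − (p + 21).
New equilibrium: consumers pay $34, suppliers receive $13, q = 165. (Wedge: pb − ps = 21.)
Quantity falls by |ΔQ| = |179 − 165| = 14.
DWL = ½ · t · |ΔQ| = ½ · 21 · 14 = $147.

Deadweight loss = $147 thousand.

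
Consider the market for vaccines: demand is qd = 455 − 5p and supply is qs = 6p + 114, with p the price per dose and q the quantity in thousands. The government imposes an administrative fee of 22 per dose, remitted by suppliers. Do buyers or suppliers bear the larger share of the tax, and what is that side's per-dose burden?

Without the tax, 455 − 5p = 6p + 114 gives 11p = 341, so p* = 31 and q* = 300.
With the tax collected from suppliers, supply shifts: qs = 6(p − 22) + 114.
Solving gives q = 240 with buyers paying 43 and suppliers receiving 21 (the 22 wedge).
Per-dose burden: buyers 12, suppliers 10.
Buyers take the larger share because demand is less price-elastic here (demand slope 5 vs supply slope 6).
The less price-elastic side of the market bears the larger share of a per-unit tax.

Buyers bear the larger share: 12 per dose.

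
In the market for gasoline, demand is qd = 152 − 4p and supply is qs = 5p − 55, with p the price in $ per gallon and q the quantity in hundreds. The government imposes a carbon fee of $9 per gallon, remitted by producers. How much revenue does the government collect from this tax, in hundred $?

Without the tax, 152 − 4p = 5p − 55 gives 9p = 207, so p* = $23 and q* = 60.
With the tax collected from producers, supply shifts: qs = 5(p − 9) − 55.
Solving gives q = 40 with consumers paying $28 and producers receiving $19 (the $9 wedge).
Revenue = t · Q = 9 · 40 = $360.

Tax revenue = $360 hundred.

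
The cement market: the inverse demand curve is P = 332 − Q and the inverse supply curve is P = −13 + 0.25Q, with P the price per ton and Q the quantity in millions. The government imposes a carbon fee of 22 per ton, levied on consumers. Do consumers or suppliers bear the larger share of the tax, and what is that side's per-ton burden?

Consumers bear the larger share: 17.6 per ton.

Rewrite in direct form: Qd = 332 − P and Qs = 4P + 52.
Without the tax, 332 − P = 4P + 52 gives 5P = 280, so P* = 56 and Q* = 276.
With the tax collected from consumers, demand (in seller-price terms) shifts: Qd = 332 − (P + 22).
New equilibrium: consumers pay 73.6, suppliers receive 51.6, Q = 258.4. (Wedge: Pb − Ps = 22.)
Per-ton burden: consumers 17.6, suppliers 4.4.
Consumers take the larger share because demand is less price-elastic here (demand slope 1 vs supply slope 4).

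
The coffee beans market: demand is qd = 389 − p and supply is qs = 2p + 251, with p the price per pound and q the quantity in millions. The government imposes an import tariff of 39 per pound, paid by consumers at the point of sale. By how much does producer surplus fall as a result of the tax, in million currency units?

Before the tax: set 389 − p = 2p + 251 → p* = 46, q* = 343.
With the tax collected from consumers, demand (in seller-price terms) shifts: qd = 389 − (p + 39).
New equilibrium: consumers pay 72, producers receive 33, q = 317. (Wedge: pb − ps = 39.)
ΔPS is the trapezoid between Q = 317 and Q = 343 of height 13: ½ · (343 + 317) · 13 = 4290.

Producer surplus falls by 4290 million.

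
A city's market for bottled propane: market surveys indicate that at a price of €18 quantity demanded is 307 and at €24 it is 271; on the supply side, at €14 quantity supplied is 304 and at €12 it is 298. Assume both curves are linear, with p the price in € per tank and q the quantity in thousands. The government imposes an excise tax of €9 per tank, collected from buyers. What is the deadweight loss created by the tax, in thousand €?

Deadweight loss = €81 thousand.

Demand slope: (271 − 307)/(24 − 18) = -6, so qd = 415 − 6p.
Supply slope: (298 − 304)/(12 − 14) = 3, so qs = 3p + 262.
Without the tax, 415 − 6p = 3p + 262 gives 9p = 153, so p* = €17 and q* = 313.
With the tax collected from buyers, demand (in seller-price terms) shifts: qd = 415 − 6(p + 9).
New equilibrium: buyers pay €20, suppliers receive €11, q = 295. (Wedge: pb − ps = 9.)
Quantity falls by |ΔQ| = |313 − 295| = 18.
DWL = ½ · t · |ΔQ| = ½ · 9 · 18 = €81.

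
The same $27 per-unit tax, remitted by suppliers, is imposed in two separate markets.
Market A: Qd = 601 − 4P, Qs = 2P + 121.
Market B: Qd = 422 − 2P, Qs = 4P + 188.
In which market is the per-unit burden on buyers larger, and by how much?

Market A: pre-tax P* = $80, Q* = 281; post-tax Q = 245; per-unit burden on buyers = $9.
Market B: pre-tax P* = $39, Q* = 344; post-tax Q = 308; per-unit burden on buyers = $18.
Difference: $9 vs $18 → market B is larger by $9.

Market B, by $9.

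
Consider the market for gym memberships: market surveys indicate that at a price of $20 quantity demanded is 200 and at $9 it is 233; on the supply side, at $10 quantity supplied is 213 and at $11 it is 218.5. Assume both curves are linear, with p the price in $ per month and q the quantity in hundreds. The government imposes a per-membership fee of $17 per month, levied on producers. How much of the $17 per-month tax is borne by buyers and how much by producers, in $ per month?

Demand slope: (233 − 200)/(9 − 20) = -3, so qd = 260 − 3p.
Supply slope: (218.5 − 213)/(11 − 10) = 5.5, so qs = 5.5p + 158.
Before the tax: set 260 − 3p = 5.5p + 158 → p* = $12, q* = 224.
With the tax collected from producers, supply shifts: qs = 5.5(p − 17) + 158.
Solving gives q = 191 with buyers paying $23 and producers receiving $6 (the $17 wedge).
Burden on buyers: $11; on producers: $6. (They sum to $17.)
The less price-elastic side of the market bears the larger share of a per-unit tax.

Buyers bear $11 per month; producers bear $6 per month.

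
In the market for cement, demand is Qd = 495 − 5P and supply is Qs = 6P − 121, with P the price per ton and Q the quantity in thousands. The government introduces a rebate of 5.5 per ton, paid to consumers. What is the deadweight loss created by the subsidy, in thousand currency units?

Deadweight loss = 41.25 thousand.

Before the subsidy: set 495 − 5P = 6P − 121 → P* = 56, Q* = 215.
With a per-unit subsidy paid to consumers, each effectively pays P − 5.5, so demand becomes Qd = 495 − 5(P − 5.5).
New equilibrium: consumers pay 53, producers receive 58.5, Q = 230. (Wedge: Pb − Ps = −5.5.)
Quantity rises by |ΔQ| = |215 − 230| = 15.
DWL = ½ · t · |ΔQ| = ½ · 5.5 · 15 = 41.25.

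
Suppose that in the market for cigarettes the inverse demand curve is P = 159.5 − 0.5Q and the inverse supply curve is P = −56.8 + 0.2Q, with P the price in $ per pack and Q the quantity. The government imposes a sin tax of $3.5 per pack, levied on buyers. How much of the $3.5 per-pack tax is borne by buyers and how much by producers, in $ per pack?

Buyers bear $2.5 per pack; producers bear $1 per pack.

Rewrite in direct form: Qd = 319 − 2P and Qs = 5P + 284.
Without the tax, 319 − 2P = 5P + 284 gives 7P = 35, so P* = $5 and Q* = 309.
With the tax collected from buyers, demand (in seller-price terms) shifts: Qd = 319 − 2(P + 3.5).
New equilibrium: buyers pay $7.5, producers receive $4, Q = 304. (Wedge: Pb − Ps = 3.5.)
Burden on buyers: $2.5; on producers: $1. (They sum to $3.5.)
The less price-elastic side of the market bears the larger share of a per-unit tax.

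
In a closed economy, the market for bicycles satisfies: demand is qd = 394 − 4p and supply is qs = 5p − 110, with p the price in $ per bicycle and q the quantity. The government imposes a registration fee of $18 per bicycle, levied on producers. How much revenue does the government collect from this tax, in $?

Without the tax, 394 − 4p = 5p − 110 gives 9p = 504, so p* = $56 and q* = 170.
With the tax collected from producers, supply shifts: qs = 5(p − 18) − 110.
Solving gives q = 130 with buyers paying $66 and producers receiving $48 (the $18 wedge).
Revenue = t · Q = 18 · 130 = $2340.

Tax revenue = $2340.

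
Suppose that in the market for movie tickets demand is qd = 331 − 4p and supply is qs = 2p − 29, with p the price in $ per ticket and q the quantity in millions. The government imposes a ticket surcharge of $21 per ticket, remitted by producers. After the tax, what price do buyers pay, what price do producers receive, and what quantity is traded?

Buyers pay $67; producers receive $46; quantity = 63.

Without the tax, 331 − 4p = 2p − 29 gives 6p = 360, so p* = $60 and q* = 91.
With the tax collected from producers, supply shifts: qs = 2(p − 21) − 29.
Solving gives q = 63 with buyers paying $67 and producers receiving $46 (the $21 wedge).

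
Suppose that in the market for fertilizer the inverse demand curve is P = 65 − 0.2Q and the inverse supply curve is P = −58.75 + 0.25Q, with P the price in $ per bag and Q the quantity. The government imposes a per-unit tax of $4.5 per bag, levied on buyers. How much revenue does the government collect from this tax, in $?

Tax revenue = $1192.5.

Rewrite in direct form: Qd = 325 − 5P and Qs = 4P + 235.
Without the tax, 325 − 5P = 4P + 235 gives 9P = 90, so P* = $10 and Q* = 275.
With the tax collected from buyers, demand (in seller-price terms) shifts: Qd = 325 − 5(P + 4.5).
Solving gives Q = 265 with buyers paying $12 and suppliers receiving $7.5 (the $4.5 wedge).
Revenue = t · Q = 4.5 · 265 = $1192.5.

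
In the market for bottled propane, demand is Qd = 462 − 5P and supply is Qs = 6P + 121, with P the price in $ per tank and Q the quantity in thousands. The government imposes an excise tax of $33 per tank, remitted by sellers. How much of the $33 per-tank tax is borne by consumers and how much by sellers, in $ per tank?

Consumers bear $18 per tank; sellers bear $15 per tank.

Without the tax, 462 − 5P = 6P + 121 gives 11P = 341, so P* = $31 and Q* = 307.
With the tax collected from sellers, supply shifts: Qs = 6(P − 33) + 121.
Solving gives Q = 217 with consumers paying $49 and sellers receiving $16 (the $33 wedge).
Burden on consumers: $18; on sellers: $15. (They sum to $33.)
The less price-elastic side of the market bears the larger share of a per-unit tax.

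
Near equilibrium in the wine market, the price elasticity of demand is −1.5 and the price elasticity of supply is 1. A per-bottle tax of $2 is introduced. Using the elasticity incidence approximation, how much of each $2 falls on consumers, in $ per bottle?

Consumers bear ≈ $0.8 per bottle.

Incidence ratio: consumers' share ≈ εs / (εs + |εd|) = 1 / (1 + 1.5) = 0.4.
So consumers bear ≈ 0.4 × $2 = $0.8; producers bear $1.2.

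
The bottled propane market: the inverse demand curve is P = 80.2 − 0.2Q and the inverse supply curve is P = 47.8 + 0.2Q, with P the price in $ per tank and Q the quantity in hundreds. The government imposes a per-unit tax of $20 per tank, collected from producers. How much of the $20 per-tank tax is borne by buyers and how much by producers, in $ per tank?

Buyers bear $10 per tank; producers bear $10 per tank.

Rewrite in direct form: Qd = 401 − 5P and Qs = 5P − 239.
Before the tax: set 401 − 5P = 5P − 239 → P* = $64, Q* = 81.
With the tax collected from producers, supply shifts: Qs = 5(P − 20) − 239.
New equilibrium: buyers pay $74, producers receive $54, Q = 31. (Wedge: Pb − Ps = 20.)
Burden on buyers: $10; on producers: $10. (They sum to $20.)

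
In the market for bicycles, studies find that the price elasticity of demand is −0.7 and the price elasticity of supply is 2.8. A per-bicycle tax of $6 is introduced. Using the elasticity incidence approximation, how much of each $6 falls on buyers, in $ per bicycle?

Incidence ratio: buyers' share ≈ εs / (εs + |εd|) = 2.8 / (2.8 + 0.7) = 0.8.
So buyers bear ≈ 0.8 × $6 = $4.8; suppliers bear $1.2.

Buyers bear ≈ $4.8 per bicycle.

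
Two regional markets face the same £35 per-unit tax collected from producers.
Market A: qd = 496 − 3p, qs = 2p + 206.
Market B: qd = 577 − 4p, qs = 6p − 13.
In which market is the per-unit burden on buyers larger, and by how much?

Market B, by £7.

Market A: pre-tax p* = £58, q* = 322; post-tax q = 280; per-unit burden on buyers = £14.
Market B: pre-tax p* = £59, q* = 341; post-tax q = 257; per-unit burden on buyers = £21.
Difference: £14 vs £21 → market B is larger by £7.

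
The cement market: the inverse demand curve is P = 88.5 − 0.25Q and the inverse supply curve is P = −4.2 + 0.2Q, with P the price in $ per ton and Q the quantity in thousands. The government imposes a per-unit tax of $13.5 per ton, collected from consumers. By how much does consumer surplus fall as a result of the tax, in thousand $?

Rewrite in direct form: Qd = 354 − 4P and Qs = 5P + 21.
Before the tax: set 354 − 4P = 5P + 21 → P* = $37, Q* = 206.
With the tax collected from consumers, demand (in seller-price terms) shifts: Qd = 354 − 4(P + 13.5).
Solving gives Q = 176 with consumers paying $44.5 and suppliers receiving $31 (the $13.5 wedge).
ΔCS is the trapezoid between Q = 176 and Q = 206 of height $7.5: ½ · (206 + 176) · 7.5 = $1432.5.

Consumer surplus falls by $1432.5 thousand.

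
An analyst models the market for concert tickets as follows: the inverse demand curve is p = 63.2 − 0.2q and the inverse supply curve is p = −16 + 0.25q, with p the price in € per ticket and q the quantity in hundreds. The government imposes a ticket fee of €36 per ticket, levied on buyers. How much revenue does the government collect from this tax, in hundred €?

Inverting to q(p) form: qd = 316 − 5p; qs = 4p + 64.
Without the tax, 316 − 5p = 4p + 64 gives 9p = 252, so p* = €28 and q* = 176.
With the tax collected from buyers, demand (in seller-price terms) shifts: qd = 316 − 5(p + 36).
Solving gives q = 96 with buyers paying €44 and sellers receiving €8 (the €36 wedge).
Revenue = t · Q = 36 · 96 = €3456.

Tax revenue = €3456 hundred.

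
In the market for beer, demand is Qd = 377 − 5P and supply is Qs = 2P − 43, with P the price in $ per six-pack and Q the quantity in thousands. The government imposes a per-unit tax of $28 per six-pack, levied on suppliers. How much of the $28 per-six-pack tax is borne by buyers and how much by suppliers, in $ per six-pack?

Before the tax: set 377 − 5P = 2P − 43 → P* = $60, Q* = 77.
With the tax collected from suppliers, supply shifts: Qs = 2(P − 28) − 43.
Solving gives Q = 37 with buyers paying $68 and suppliers receiving $40 (the $28 wedge).
Burden on buyers: $8; on suppliers: $20. (They sum to $28.)
The less price-elastic side of the market bears the larger share of a per-unit tax.

Buyers bear $8 per six-pack; suppliers bear $20 per six-pack.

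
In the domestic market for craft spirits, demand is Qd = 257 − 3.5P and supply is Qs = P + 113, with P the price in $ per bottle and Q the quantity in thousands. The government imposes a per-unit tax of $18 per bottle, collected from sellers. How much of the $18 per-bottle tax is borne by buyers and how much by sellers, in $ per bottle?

Buyers bear $4 per bottle; sellers bear $14 per bottle.

Without the tax, 257 − 3.5P = P + 113 gives 4.5P = 144, so P* = $32 and Q* = 145.
With the tax collected from sellers, supply shifts: Qs = (P − 18) + 113.
Solving gives Q = 131 with buyers paying $36 and sellers receiving $18 (the $18 wedge).
Burden on buyers: $4; on sellers: $14. (They sum to $18.)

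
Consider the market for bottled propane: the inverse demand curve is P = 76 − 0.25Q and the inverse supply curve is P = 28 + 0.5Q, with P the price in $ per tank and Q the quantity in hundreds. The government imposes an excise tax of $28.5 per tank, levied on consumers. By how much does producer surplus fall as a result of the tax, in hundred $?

Producer surplus falls by $855 hundred.

Rewrite in direct form: Qd = 304 − 4P and Qs = 2P − 56.
Without the tax, 304 − 4P = 2P − 56 gives 6P = 360, so P* = $60 and Q* = 64.
With the tax collected from consumers, demand (in seller-price terms) shifts: Qd = 304 − 4(P + 28.5).
Solving gives Q = 26 with consumers paying $69.5 and sellers receiving $41 (the $28.5 wedge).
ΔPS is the trapezoid between Q = 26 and Q = 64 of height $19: ½ · (64 + 26) · 19 = $855.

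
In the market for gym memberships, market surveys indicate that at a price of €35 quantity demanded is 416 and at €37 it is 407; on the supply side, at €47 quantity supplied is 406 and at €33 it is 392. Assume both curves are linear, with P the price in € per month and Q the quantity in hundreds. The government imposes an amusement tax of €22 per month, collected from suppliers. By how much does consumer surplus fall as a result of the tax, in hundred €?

Consumer surplus falls by €1556 hundred.

Demand slope: (407 − 416)/(37 − 35) = -4.5, so Qd = 573.5 − 4.5P.
Supply slope: (392 − 406)/(33 − 47) = 1, so Qs = P + 359.
Without the tax, 573.5 − 4.5P = P + 359 gives 5.5P = 214.5, so P* = €39 and Q* = 398.
With the tax collected from suppliers, supply shifts: Qs = (P − 22) + 359.
New equilibrium: consumers pay €43, suppliers receive €21, Q = 380. (Wedge: Pb − Ps = 22.)
ΔCS is the trapezoid between Q = 380 and Q = 398 of height €4: ½ · (398 + 380) · 4 = €1556.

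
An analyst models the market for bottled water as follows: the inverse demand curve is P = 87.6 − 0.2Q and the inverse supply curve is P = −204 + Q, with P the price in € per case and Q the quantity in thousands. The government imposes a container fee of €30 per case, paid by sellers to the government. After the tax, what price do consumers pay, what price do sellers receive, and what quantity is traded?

Consumers pay €44; sellers receive €14; quantity = 218.

Rewrite in direct form: Qd = 438 − 5P and Qs = P + 204.
Without the tax, 438 − 5P = P + 204 gives 6P = 234, so P* = €39 and Q* = 243.
With the tax collected from sellers, supply shifts: Qs = (P − 30) + 204.
Solving gives Q = 218 with consumers paying €44 and sellers receiving €14 (the €30 wedge).
The less price-elastic side of the market bears the larger share of a per-unit tax.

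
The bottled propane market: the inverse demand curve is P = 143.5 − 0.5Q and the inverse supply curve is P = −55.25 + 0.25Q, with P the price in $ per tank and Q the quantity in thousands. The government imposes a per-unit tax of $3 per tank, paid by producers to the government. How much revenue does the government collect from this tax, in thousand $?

Tax revenue = $783 thousand.

Inverting to Q(P) form: Qd = 287 − 2P; Qs = 4P + 221.
Without the tax, 287 − 2P = 4P + 221 gives 6P = 66, so P* = $11 and Q* = 265.
With the tax collected from producers, supply shifts: Qs = 4(P − 3) + 221.
Solving gives Q = 261 with buyers paying $13 and producers receiving $10 (the $3 wedge).
Revenue = t · Q = 3 · 261 = $783.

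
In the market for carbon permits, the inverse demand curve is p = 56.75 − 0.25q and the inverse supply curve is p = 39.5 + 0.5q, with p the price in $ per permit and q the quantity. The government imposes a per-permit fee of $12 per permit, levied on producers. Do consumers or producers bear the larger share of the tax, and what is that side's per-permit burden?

Producers bear the larger share: $8 per permit.

Rewrite in direct form: qd = 227 − 4p and qs = 2p − 79.
Before the tax: set 227 − 4p = 2p − 79 → p* = $51, q* = 23.
With the tax collected from producers, supply shifts: qs = 2(p − 12) − 79.
New equilibrium: consumers pay $55, producers receive $43, q = 7. (Wedge: pb − ps = 12.)
Per-permit burden: consumers $4, producers $8.
Producers take the larger share because supply is less price-elastic here (demand slope 4 vs supply slope 2).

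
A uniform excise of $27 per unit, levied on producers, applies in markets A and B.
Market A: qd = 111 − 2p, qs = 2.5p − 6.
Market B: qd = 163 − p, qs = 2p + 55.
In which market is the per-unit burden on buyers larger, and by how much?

Market B, by $3.

Market A: pre-tax p* = $26, q* = 59; post-tax q = 29; per-unit burden on buyers = $15.
Market B: pre-tax p* = $36, q* = 127; post-tax q = 109; per-unit burden on buyers = $18.
Difference: $15 vs $18 → market B is larger by $3.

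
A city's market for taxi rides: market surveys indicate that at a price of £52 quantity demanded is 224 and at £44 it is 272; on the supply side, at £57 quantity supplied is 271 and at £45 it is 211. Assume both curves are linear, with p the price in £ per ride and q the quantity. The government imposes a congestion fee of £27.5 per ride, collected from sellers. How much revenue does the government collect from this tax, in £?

Demand slope: (272 − 224)/(44 − 52) = -6, so qd = 536 − 6p.
Supply slope: (211 − 271)/(45 − 57) = 5, so qs = 5p − 14.
Without the tax, 536 − 6p = 5p − 14 gives 11p = 550, so p* = £50 and q* = 236.
With the tax collected from sellers, supply shifts: qs = 5(p − 27.5) − 14.
New equilibrium: buyers pay £62.5, sellers receive £35, q = 161. (Wedge: pb − ps = 27.5.)
Revenue = t · Q = 27.5 · 161 = £4427.5.

Tax revenue = £4427.5.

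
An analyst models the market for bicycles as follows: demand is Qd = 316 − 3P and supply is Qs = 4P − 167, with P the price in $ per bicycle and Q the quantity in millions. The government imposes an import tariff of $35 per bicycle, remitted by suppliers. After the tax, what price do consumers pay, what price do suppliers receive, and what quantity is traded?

Consumers pay $89; suppliers receive $54; quantity = 49.

Before the tax: set 316 − 3P = 4P − 167 → P* = $69, Q* = 109.
With the tax collected from suppliers, supply shifts: Qs = 4(P − 35) − 167.
Solving gives Q = 49 with consumers paying $89 and suppliers receiving $54 (the $35 wedge).
The less price-elastic side of the market bears the larger share of a per-unit tax.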